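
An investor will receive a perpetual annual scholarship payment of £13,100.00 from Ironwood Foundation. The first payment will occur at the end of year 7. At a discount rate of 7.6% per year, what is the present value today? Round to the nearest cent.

£111066.75

Value at end of year 6: C / r = £13,100.00 / 0.076 = £172,368.4211
Discount to today: PV = £172,368.4211 / (1 + 0.076)^6 = £172,368.4211 / 1.551935 = £111,066.75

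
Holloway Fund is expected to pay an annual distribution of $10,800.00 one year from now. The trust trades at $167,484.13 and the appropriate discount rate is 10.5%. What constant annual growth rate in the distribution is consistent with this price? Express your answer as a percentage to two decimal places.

P = D₁/(r−g) ⇒ g = r − D₁/P = 0.105 − $10,800.00/$167,484.13 = 0.040516

4.05%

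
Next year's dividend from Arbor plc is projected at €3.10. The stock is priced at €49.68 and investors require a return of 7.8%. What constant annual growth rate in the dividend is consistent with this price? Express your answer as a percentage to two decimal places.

P = D₁/(r−g) ⇒ g = r − D₁/P = 0.078 − €3.10/€49.68 = 0.015601

1.56%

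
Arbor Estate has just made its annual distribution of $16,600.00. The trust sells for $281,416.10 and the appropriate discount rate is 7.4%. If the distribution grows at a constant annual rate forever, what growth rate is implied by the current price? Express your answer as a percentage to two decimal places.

1.42%

P = D₀(1+g)/(r−g) ⇒ P(r−g) = D₀(1+g) ⇒ g(P+D₀) = P·r − D₀
g = (P·r − D₀)/(P + D₀) = ($281,416.10×0.074 − $16,600.00) / ($281,416.10 + $16,600.00) = 0.014176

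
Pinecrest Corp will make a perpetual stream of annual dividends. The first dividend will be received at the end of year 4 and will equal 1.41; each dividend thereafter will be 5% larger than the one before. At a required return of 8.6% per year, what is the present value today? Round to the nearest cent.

30.58

Value at end of year 3: C₁ / (r − g) = 1.41 / (0.086 − 0.05) = 39.1667
Discount to today: PV = 39.1667 / (1 + 0.086)^3 = 39.1667 / 1.280824 = 30.58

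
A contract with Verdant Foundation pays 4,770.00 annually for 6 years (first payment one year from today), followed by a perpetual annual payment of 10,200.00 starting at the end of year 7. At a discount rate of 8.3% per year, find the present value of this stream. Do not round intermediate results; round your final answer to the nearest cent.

98016.16

PV of 6-year annuity: 4,770.00 × [1 − (1+0.083)^−6] / 0.083 = 21851.87810
Perpetuity value at year 6: 10,200.00 / 0.083 = 122891.56627
PV of perpetuity: 122891.56627 / (1+0.083)^6 = 76164.27977
Total PV = 21851.87810 + 76164.27977 = 98016.15787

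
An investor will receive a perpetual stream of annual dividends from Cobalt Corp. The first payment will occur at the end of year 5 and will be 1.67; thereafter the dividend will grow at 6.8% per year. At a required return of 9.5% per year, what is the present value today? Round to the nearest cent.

43.02

Value at end of year 4: C₁ / (r − g) = 1.67 / (0.095 − 0.068) = 61.8519
Discount to today: PV = 61.8519 / (1 + 0.095)^4 = 61.8519 / 1.437661 = 43.02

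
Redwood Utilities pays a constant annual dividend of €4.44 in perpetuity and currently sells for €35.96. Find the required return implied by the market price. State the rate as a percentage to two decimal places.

12.35%

P = C/r ⇒ r = C/P = €4.44/€35.96 = 0.123471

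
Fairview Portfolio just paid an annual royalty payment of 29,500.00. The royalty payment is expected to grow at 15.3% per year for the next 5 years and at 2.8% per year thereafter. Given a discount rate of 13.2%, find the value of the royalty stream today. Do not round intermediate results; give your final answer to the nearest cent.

475580.63

D_1 = 34013.50000
D_2 = 39217.56550
D_3 = 45217.85302
D_4 = 52136.18453
D_5 = 60113.02077
Terminal value at year 5: TV = D_5×(1+g_2)/(r−g_2) = 61796.18535/0.104 = 594194.08989
P_0 = D_1/(1+r)^1 + D_2/(1+r)^2 + D_3/(1+r)^3 + D_4/(1+r)^4 + D_5/(1+r)^5 + TV/(1+r)^5
    = 30047.26148 + 30604.67535 + 31172.42992 + 31750.71705 + 32339.73212 + 319665.81365 = 475580.62957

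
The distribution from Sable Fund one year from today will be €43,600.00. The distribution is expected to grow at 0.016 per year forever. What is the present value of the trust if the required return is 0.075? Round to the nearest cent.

Growing perpetuity: P = D₁ / (r − g) = €43,600.0000 / (0.075 − 0.016) = €738,983.05

€738983.05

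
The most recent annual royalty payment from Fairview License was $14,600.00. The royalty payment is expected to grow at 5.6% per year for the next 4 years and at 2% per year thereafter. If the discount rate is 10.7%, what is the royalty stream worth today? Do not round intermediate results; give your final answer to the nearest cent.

D_1 = 15417.60000
D_2 = 16280.98560
D_3 = 17192.72079
D_4 = 18155.51316
Terminal value at year 4: TV = D_4×(1+g_2)/(r−g_2) = 18518.62342/0.087 = 212857.74047
P_0 = D_1/(1+r)^1 + D_2/(1+r)^2 + D_3/(1+r)^3 + D_4/(1+r)^4 + TV/(1+r)^4
    = 13927.37127 + 13285.73086 + 12673.65112 + 12089.77018 + 141742.13309 = 193718.65652

$193718.66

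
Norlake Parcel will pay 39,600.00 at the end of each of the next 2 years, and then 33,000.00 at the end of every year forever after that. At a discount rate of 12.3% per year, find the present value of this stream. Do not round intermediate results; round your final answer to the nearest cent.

PV of 2-year annuity: 39,600.00 × [1 − (1+0.123)^−2] / 0.123 = 66663.12487
Perpetuity value at year 2: 33,000.00 / 0.123 = 268292.68293
PV of perpetuity: 268292.68293 / (1+0.123)^2 = 212740.07887
Total PV = 66663.12487 + 212740.07887 = 279403.20374

279403.20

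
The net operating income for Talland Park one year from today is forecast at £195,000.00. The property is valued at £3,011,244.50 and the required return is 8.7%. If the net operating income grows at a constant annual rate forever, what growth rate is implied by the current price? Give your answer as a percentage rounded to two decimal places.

2.22%

P = D₁/(r−g) ⇒ g = r − D₁/P = 0.087 − £195,000.00/£3,011,244.50 = 0.022243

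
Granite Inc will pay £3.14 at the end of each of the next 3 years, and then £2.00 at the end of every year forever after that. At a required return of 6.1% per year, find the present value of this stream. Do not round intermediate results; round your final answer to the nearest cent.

PV of 3-year annuity: £3.14 × [1 − (1+0.061)^−3] / 0.061 = 8.37775
Perpetuity value at year 3: £2.00 / 0.061 = 32.78689
PV of perpetuity: 32.78689 / (1+0.061)^3 = 27.45074
Total PV = 8.37775 + 27.45074 = 35.82849

£35.83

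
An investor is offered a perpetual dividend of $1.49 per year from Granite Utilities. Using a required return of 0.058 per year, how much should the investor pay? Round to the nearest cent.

Level perpetuity: PV = C / r = $1.49 / 0.058 = $25.69

$25.69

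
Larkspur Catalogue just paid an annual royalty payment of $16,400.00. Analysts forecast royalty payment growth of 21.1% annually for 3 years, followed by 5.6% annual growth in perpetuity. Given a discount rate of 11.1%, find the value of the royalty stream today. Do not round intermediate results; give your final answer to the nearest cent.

$466389.14

D_1 = 19860.40000
D_2 = 24050.94440
D_3 = 29125.69367
Terminal value at year 3: TV = D_3×(1+g_2)/(r−g_2) = 30756.73251/0.055 = 559213.31843
P_0 = D_1/(1+r)^1 + D_2/(1+r)^2 + D_3/(1+r)^3 + TV/(1+r)^3
    = 17876.14761 + 19485.16180 + 21239.00175 + 407788.83355 = 466389.14472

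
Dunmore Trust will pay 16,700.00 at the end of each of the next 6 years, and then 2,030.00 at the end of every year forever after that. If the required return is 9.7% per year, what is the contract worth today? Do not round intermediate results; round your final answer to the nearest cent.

85385.15

PV of 6-year annuity: 16,700.00 × [1 − (1+0.097)^−6] / 0.097 = 73376.77140
Perpetuity value at year 6: 2,030.00 / 0.097 = 20927.83505
PV of perpetuity: 20927.83505 / (1+0.097)^6 = 12008.38320
Total PV = 73376.77140 + 12008.38320 = 85385.15460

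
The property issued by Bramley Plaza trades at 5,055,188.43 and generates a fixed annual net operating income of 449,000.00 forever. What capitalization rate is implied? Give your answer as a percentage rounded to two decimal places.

8.88%

P = C/r ⇒ r = C/P = 449,000.00/5,055,188.43 = 0.088820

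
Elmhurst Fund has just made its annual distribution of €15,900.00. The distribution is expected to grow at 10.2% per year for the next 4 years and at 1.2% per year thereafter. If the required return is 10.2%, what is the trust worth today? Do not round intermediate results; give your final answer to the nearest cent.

€242386.67

D_1 = 17521.80000
D_2 = 19309.02360
D_3 = 21278.54401
D_4 = 23448.95550
Terminal value at year 4: TV = D_4×(1+g_2)/(r−g_2) = 23730.34296/0.09 = 263670.47735
P_0 = D_1/(1+r)^1 + D_2/(1+r)^2 + D_3/(1+r)^3 + D_4/(1+r)^4 + TV/(1+r)^4
    = 15900.00000 + 15900.00000 + 15900.00000 + 15900.00000 + 178786.66667 = 242386.66667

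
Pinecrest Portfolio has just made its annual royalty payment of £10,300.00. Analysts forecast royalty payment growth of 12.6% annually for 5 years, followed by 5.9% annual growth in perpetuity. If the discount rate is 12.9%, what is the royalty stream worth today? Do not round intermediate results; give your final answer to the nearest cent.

£204855.87

D_1 = 11597.80000
D_2 = 13059.12280
D_3 = 14704.57227
D_4 = 16557.34838
D_5 = 18643.57427
Terminal value at year 5: TV = D_5×(1+g_2)/(r−g_2) = 19743.54516/0.07 = 282050.64510
P_0 = D_1/(1+r)^1 + D_2/(1+r)^2 + D_3/(1+r)^3 + D_4/(1+r)^4 + D_5/(1+r)^5 + TV/(1+r)^5
    = 10272.63065 + 10245.33402 + 10218.10993 + 10190.95817 + 10163.87857 + 153764.96289 = 204855.87422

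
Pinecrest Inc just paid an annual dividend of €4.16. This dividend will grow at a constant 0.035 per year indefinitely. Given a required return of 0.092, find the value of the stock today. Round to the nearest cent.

D₁ = D₀ × (1 + g) = €4.16 × 1.035 = €4.3056
Growing perpetuity: P = D₁ / (r − g) = €4.3056 / (0.092 − 0.035) = €75.54

€75.54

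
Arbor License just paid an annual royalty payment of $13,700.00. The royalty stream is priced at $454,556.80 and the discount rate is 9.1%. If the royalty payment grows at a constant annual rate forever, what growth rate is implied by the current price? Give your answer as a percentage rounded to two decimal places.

P = D₀(1+g)/(r−g) ⇒ P(r−g) = D₀(1+g) ⇒ g(P+D₀) = P·r − D₀
g = (P·r − D₀)/(P + D₀) = ($454,556.80×0.091 − $13,700.00) / ($454,556.80 + $13,700.00) = 0.059080

5.91%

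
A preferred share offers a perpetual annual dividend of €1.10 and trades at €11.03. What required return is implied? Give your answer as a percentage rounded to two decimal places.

P = C/r ⇒ r = C/P = €1.10/€11.03 = 0.099728

9.97%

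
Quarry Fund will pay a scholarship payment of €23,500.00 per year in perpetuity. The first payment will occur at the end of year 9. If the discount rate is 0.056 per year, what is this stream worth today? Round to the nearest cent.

€271374.16

Value at end of year 8: C / r = €23,500.00 / 0.056 = €419,642.8571
Discount to today: PV = €419,642.8571 / (1 + 0.056)^8 = €419,642.8571 / 1.546363 = €271,374.16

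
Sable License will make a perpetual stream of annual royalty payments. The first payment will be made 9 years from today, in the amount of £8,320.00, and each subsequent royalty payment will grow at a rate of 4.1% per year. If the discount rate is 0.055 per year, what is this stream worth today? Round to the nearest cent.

£387235.90

Value at end of year 8: C₁ / (r − g) = £8,320.00 / (0.055 − 0.041) = £594,285.7143
Discount to today: PV = £594,285.7143 / (1 + 0.055)^8 = £594,285.7143 / 1.534687 = £387,235.90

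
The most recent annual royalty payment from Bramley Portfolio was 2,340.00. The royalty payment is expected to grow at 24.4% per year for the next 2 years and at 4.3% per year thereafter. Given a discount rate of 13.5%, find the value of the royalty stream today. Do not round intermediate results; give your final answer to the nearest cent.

D_1 = 2910.96000
D_2 = 3621.23424
Terminal value at year 2: TV = D_2×(1+g_2)/(r−g_2) = 3776.94731/0.092 = 41053.77513
P_0 = D_1/(1+r)^1 + D_2/(1+r)^2 + TV/(1+r)^2
    = 2564.72247 + 2811.02621 + 31868.48193 = 37244.23061

37244.23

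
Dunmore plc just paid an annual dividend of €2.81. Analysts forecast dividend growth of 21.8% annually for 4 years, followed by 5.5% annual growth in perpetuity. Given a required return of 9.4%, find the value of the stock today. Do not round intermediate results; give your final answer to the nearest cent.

€131.60

D_1 = 3.42258
D_2 = 4.16870
D_3 = 5.07748
D_4 = 6.18437
Terminal value at year 4: TV = D_4×(1+g_2)/(r−g_2) = 6.52451/0.039 = 167.29514
P_0 = D_1/(1+r)^1 + D_2/(1+r)^2 + D_3/(1+r)^3 + D_4/(1+r)^4 + TV/(1+r)^4
    = 3.12850 + 3.48310 + 3.87790 + 4.31744 + 116.79225 = 131.59919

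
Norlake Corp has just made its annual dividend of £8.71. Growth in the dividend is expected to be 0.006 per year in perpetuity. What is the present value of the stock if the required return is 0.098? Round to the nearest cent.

£95.24

D₁ = D₀ × (1 + g) = £8.71 × 1.006 = £8.7623
Growing perpetuity: P = D₁ / (r − g) = £8.7623 / (0.098 − 0.006) = £95.24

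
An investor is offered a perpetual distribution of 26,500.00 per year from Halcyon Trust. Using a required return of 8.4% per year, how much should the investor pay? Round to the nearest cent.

Level perpetuity: PV = C / r = 26,500.00 / 0.084 = 315,476.19

315476.19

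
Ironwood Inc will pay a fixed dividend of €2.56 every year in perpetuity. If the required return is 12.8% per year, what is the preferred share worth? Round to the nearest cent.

€20.00

Level perpetuity: PV = C / r = €2.56 / 0.128 = €20.00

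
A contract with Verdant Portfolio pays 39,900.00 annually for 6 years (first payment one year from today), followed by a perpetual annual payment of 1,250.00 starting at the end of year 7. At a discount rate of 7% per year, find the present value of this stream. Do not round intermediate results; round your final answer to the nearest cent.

PV of 6-year annuity: 39,900.00 × [1 − (1+0.07)^−6] / 0.07 = 190184.93242
Perpetuity value at year 6: 1,250.00 / 0.07 = 17857.14286
PV of perpetuity: 17857.14286 / (1+0.07)^6 = 11898.96828
Total PV = 190184.93242 + 11898.96828 = 202083.90071

202083.90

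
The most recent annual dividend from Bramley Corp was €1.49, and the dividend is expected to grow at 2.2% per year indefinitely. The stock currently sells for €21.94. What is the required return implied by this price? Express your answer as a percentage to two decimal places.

D₁ = €1.49 × 1.022 = €1.5228
P = D₁/(r − g) ⇒ r = D₁/P + g = €1.5228/€21.94 + 0.022 = 0.069407 + 0.022 = 0.091407

9.14%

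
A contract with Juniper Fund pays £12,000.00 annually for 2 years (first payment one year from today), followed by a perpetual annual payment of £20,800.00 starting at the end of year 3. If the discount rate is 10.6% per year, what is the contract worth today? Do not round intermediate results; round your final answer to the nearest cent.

£181075.78

PV of 2-year annuity: £12,000.00 × [1 − (1+0.106)^−2] / 0.106 = 20659.95442
Perpetuity value at year 2: £20,800.00 / 0.106 = 196226.41509
PV of perpetuity: 196226.41509 / (1+0.106)^2 = 160415.82744
Total PV = 20659.95442 + 160415.82744 = 181075.78186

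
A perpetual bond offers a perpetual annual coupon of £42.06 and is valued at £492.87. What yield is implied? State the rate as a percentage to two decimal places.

8.53%

P = C/r ⇒ r = C/P = £42.06/£492.87 = 0.085337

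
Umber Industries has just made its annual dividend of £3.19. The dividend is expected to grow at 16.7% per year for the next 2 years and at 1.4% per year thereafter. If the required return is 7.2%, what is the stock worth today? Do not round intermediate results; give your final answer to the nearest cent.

£73.35

D_1 = 3.72273
D_2 = 4.34443
Terminal value at year 2: TV = D_2×(1+g_2)/(r−g_2) = 4.40525/0.058 = 75.95255
P_0 = D_1/(1+r)^1 + D_2/(1+r)^2 + TV/(1+r)^2
    = 3.47270 + 3.78044 + 66.09259 = 73.34573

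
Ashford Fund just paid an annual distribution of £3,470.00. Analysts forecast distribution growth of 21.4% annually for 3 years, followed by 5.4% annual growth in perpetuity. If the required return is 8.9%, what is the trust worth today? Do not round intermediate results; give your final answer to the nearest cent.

£157756.56

D_1 = 4212.58000
D_2 = 5114.07212
D_3 = 6208.48355
Terminal value at year 3: TV = D_3×(1+g_2)/(r−g_2) = 6543.74167/0.035 = 186964.04759
P_0 = D_1/(1+r)^1 + D_2/(1+r)^2 + D_3/(1+r)^3 + TV/(1+r)^3
    = 3868.30119 + 4312.32107 + 4807.30742 + 144768.62925 = 157756.55894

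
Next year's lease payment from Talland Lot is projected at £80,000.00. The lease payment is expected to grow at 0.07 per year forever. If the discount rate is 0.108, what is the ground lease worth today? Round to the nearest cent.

£2105263.16

Growing perpetuity: P = D₁ / (r − g) = £80,000.0000 / (0.108 − 0.07) = £2,105,263.16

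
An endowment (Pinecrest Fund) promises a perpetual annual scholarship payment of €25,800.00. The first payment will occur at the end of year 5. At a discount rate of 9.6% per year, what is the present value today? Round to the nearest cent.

€186254.28

Value at end of year 4: C / r = €25,800.00 / 0.096 = €268,750.0000
Discount to today: PV = €268,750.0000 / (1 + 0.096)^4 = €268,750.0000 / 1.442920 = €186,254.28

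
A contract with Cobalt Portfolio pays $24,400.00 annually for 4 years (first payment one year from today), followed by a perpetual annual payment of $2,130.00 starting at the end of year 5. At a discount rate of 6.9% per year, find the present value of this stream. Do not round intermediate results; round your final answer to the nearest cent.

PV of 4-year annuity: $24,400.00 × [1 − (1+0.069)^−4] / 0.069 = 82834.87657
Perpetuity value at year 4: $2,130.00 / 0.069 = 30869.56522
PV of perpetuity: 30869.56522 / (1+0.069)^4 = 23638.48788
Total PV = 82834.87657 + 23638.48788 = 106473.36444

$106473.36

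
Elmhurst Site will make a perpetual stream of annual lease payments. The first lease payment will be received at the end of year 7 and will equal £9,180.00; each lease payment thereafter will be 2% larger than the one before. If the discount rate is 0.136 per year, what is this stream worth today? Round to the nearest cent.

Value at end of year 6: C₁ / (r − g) = £9,180.00 / (0.136 − 0.02) = £79,137.9310
Discount to today: PV = £79,137.9310 / (1 + 0.136)^6 = £79,137.9310 / 2.149166 = £36,822.62

£36822.62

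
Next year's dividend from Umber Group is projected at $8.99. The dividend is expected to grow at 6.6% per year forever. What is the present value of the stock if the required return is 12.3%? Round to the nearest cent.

Growing perpetuity: P = D₁ / (r − g) = $8.9900 / (0.123 − 0.066) = $157.72

$157.72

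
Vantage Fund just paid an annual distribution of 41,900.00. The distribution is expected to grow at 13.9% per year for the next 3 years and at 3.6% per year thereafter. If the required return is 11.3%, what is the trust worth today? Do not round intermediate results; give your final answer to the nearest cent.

735848.09

D_1 = 47724.10000
D_2 = 54357.74990
D_3 = 61913.47714
Terminal value at year 3: TV = D_3×(1+g_2)/(r−g_2) = 64142.36231/0.077 = 833017.69238
P_0 = D_1/(1+r)^1 + D_2/(1+r)^2 + D_3/(1+r)^3 + TV/(1+r)^3
    = 42878.79605 + 43880.45705 + 44905.51714 + 604183.32156 = 735848.09181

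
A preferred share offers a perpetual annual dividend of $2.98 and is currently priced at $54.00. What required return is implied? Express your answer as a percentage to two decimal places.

5.52%

P = C/r ⇒ r = C/P = $2.98/$54.00 = 0.055185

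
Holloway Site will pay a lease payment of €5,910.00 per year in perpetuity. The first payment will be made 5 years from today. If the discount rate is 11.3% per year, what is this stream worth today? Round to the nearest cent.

Value at end of year 4: C / r = €5,910.00 / 0.113 = €52,300.8850
Discount to today: PV = €52,300.8850 / (1 + 0.113)^4 = €52,300.8850 / 1.534549 = €34,082.26

€34082.26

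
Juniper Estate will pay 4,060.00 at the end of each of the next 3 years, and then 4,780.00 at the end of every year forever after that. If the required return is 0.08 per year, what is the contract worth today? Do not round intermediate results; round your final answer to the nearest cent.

PV of 3-year annuity: 4,060.00 × [1 − (1+0.08)^−3] / 0.08 = 10463.01377
Perpetuity value at year 3: 4,780.00 / 0.08 = 59750.00000
PV of perpetuity: 59750.00000 / (1+0.08)^3 = 47431.47640
Total PV = 10463.01377 + 47431.47640 = 57894.49017

57894.49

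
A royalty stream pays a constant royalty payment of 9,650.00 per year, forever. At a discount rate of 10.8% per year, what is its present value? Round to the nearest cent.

89351.85

Level perpetuity: PV = C / r = 9,650.00 / 0.108 = 89,351.85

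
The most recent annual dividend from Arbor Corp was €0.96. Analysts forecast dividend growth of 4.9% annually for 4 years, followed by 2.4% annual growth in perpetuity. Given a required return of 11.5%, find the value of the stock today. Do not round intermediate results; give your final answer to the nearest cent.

€11.77

D_1 = 1.00704
D_2 = 1.05638
D_3 = 1.10815
D_4 = 1.16245
Terminal value at year 4: TV = D_4×(1+g_2)/(r−g_2) = 1.19035/0.091 = 13.08072
P_0 = D_1/(1+r)^1 + D_2/(1+r)^2 + D_3/(1+r)^3 + D_4/(1+r)^4 + TV/(1+r)^4
    = 0.90317 + 0.84971 + 0.79942 + 0.75210 + 8.46315 = 11.76756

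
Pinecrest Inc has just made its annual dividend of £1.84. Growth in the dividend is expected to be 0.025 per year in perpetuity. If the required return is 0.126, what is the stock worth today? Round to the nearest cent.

£18.67

D₁ = D₀ × (1 + g) = £1.84 × 1.025 = £1.8860
Growing perpetuity: P = D₁ / (r − g) = £1.8860 / (0.126 − 0.025) = £18.67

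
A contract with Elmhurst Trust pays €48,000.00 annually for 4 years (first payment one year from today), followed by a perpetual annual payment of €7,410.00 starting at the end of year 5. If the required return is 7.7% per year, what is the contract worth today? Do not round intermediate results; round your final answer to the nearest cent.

PV of 4-year annuity: €48,000.00 × [1 − (1+0.077)^−4] / 0.077 = 160049.52745
Perpetuity value at year 4: €7,410.00 / 0.077 = 96233.76623
PV of perpetuity: 96233.76623 / (1+0.077)^4 = 71526.12043
Total PV = 160049.52745 + 71526.12043 = 231575.64788

€231575.65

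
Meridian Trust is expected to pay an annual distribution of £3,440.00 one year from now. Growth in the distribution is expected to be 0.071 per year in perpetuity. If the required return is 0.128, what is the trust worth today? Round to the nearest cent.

£60350.88

Growing perpetuity: P = D₁ / (r − g) = £3,440.0000 / (0.128 − 0.071) = £60,350.88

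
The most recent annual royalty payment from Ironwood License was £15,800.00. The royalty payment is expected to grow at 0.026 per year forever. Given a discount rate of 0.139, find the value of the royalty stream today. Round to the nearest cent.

£143458.41

D₁ = D₀ × (1 + g) = £15,800.00 × 1.026 = £16,210.8000
Growing perpetuity: P = D₁ / (r − g) = £16,210.8000 / (0.139 − 0.026) = £143,458.41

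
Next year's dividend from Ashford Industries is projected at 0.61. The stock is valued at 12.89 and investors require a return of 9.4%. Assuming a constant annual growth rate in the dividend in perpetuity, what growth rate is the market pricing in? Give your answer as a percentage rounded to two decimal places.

4.67%

P = D₁/(r−g) ⇒ g = r − D₁/P = 0.094 − 0.61/12.89 = 0.046676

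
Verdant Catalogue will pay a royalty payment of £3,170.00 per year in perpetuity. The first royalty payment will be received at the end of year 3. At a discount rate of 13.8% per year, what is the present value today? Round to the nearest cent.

£17737.63

Value at end of year 2: C / r = £3,170.00 / 0.138 = £22,971.0145
Discount to today: PV = £22,971.0145 / (1 + 0.138)^2 = £22,971.0145 / 1.295044 = £17,737.63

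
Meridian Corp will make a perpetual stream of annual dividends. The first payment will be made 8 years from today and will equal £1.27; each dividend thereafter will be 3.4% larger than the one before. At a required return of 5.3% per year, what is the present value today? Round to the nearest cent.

Value at end of year 7: C₁ / (r − g) = £1.27 / (0.053 − 0.034) = £66.8421
Discount to today: PV = £66.8421 / (1 + 0.053)^7 = £66.8421 / 1.435485 = £46.56

£46.56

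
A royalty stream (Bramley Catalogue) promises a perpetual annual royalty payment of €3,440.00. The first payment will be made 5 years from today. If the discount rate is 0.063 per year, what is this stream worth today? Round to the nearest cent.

Value at end of year 4: C / r = €3,440.00 / 0.063 = €54,603.1746
Discount to today: PV = €54,603.1746 / (1 + 0.063)^4 = €54,603.1746 / 1.276830 = €42,764.64

€42764.64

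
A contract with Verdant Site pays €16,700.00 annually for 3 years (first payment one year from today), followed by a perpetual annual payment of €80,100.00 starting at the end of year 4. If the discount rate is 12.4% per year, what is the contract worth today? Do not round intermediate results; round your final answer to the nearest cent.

PV of 3-year annuity: €16,700.00 × [1 − (1+0.124)^−3] / 0.124 = 39836.47880
Perpetuity value at year 3: €80,100.00 / 0.124 = 645967.74194
PV of perpetuity: 645967.74194 / (1+0.124)^3 = 454895.76875
Total PV = 39836.47880 + 454895.76875 = 494732.24755

€494732.25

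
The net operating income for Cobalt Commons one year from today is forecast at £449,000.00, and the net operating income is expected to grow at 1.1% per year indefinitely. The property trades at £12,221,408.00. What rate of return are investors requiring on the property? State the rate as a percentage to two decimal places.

4.77%

P = D₁/(r − g) ⇒ r = D₁/P + g = £449,000.0000/£12,221,408.00 + 0.011 = 0.036739 + 0.011 = 0.047739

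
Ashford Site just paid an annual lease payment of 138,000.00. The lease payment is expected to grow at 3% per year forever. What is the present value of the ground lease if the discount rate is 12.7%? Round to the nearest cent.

1465360.82

D₁ = D₀ × (1 + g) = 138,000.00 × 1.03 = 142,140.0000
Growing perpetuity: P = D₁ / (r − g) = 142,140.0000 / (0.127 − 0.03) = 1,465,360.82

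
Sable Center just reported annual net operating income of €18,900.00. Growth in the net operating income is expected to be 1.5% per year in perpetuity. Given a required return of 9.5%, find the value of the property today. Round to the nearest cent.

€239793.75

D₁ = D₀ × (1 + g) = €18,900.00 × 1.015 = €19,183.5000
Growing perpetuity: P = D₁ / (r − g) = €19,183.5000 / (0.095 − 0.015) = €239,793.75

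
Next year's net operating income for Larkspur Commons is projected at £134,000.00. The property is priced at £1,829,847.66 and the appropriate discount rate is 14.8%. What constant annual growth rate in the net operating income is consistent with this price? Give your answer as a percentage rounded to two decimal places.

7.48%

P = D₁/(r−g) ⇒ g = r − D₁/P = 0.148 − £134,000.00/£1,829,847.66 = 0.074770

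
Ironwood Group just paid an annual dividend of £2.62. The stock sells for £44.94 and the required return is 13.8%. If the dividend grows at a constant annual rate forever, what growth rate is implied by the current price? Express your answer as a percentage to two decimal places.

P = D₀(1+g)/(r−g) ⇒ P(r−g) = D₀(1+g) ⇒ g(P+D₀) = P·r − D₀
g = (P·r − D₀)/(P + D₀) = (£44.94×0.138 − £2.62) / (£44.94 + £2.62) = 0.075310

7.53%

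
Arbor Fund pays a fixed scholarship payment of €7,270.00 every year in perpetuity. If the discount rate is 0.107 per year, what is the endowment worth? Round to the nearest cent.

Level perpetuity: PV = C / r = €7,270.00 / 0.107 = €67,943.93

€67943.93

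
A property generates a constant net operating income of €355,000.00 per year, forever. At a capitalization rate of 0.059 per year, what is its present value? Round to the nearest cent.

€6016949.15

Level perpetuity: PV = C / r = €355,000.00 / 0.059 = €6,016,949.15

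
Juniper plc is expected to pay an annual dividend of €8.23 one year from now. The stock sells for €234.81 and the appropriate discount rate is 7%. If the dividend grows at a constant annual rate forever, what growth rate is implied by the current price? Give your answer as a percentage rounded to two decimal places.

P = D₁/(r−g) ⇒ g = r − D₁/P = 0.07 − €8.23/€234.81 = 0.034950

3.50%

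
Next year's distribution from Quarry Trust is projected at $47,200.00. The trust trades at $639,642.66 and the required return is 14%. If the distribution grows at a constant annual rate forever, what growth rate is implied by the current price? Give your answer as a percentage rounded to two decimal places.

6.62%

P = D₁/(r−g) ⇒ g = r − D₁/P = 0.14 − $47,200.00/$639,642.66 = 0.066209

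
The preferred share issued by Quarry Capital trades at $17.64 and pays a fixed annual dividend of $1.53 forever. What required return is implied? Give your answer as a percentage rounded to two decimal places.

P = C/r ⇒ r = C/P = $1.53/$17.64 = 0.086735

8.67%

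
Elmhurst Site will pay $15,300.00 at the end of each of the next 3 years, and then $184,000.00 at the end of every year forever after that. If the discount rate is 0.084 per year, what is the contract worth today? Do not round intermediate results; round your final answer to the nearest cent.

$1758838.80

PV of 3-year annuity: $15,300.00 × [1 − (1+0.084)^−3] / 0.084 = 39146.72249
Perpetuity value at year 3: $184,000.00 / 0.084 = 2190476.19048
PV of perpetuity: 2190476.19048 / (1+0.084)^3 = 1719692.07685
Total PV = 39146.72249 + 1719692.07685 = 1758838.79934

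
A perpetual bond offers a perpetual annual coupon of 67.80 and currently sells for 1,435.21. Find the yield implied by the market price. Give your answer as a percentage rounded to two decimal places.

P = C/r ⇒ r = C/P = 67.80/1,435.21 = 0.047240

4.72%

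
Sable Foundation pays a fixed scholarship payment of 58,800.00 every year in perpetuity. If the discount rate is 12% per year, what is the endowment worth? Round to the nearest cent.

490000.00

Level perpetuity: PV = C / r = 58,800.00 / 0.12 = 490,000.00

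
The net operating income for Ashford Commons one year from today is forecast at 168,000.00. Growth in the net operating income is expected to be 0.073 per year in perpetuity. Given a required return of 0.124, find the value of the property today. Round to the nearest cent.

3294117.65

Growing perpetuity: P = D₁ / (r − g) = 168,000.0000 / (0.124 − 0.073) = 3,294,117.65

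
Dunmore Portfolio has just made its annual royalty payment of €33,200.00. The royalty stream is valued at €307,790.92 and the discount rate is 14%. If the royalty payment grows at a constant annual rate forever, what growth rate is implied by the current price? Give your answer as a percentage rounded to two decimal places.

2.90%

P = D₀(1+g)/(r−g) ⇒ P(r−g) = D₀(1+g) ⇒ g(P+D₀) = P·r − D₀
g = (P·r − D₀)/(P + D₀) = (€307,790.92×0.14 − €33,200.00) / (€307,790.92 + €33,200.00) = 0.029006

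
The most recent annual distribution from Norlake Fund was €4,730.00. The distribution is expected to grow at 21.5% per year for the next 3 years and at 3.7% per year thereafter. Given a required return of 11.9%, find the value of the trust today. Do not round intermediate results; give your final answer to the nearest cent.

D_1 = 5746.95000
D_2 = 6982.54425
D_3 = 8483.79126
Terminal value at year 3: TV = D_3×(1+g_2)/(r−g_2) = 8797.69154/0.082 = 107288.92123
P_0 = D_1/(1+r)^1 + D_2/(1+r)^2 + D_3/(1+r)^3 + TV/(1+r)^3
    = 5135.79088 + 5576.39493 + 6054.79878 + 76571.05290 = 93338.03750

€93338.04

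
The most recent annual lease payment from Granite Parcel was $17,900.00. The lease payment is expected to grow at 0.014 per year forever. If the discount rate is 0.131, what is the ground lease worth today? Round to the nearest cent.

$155133.33

D₁ = D₀ × (1 + g) = $17,900.00 × 1.014 = $18,150.6000
Growing perpetuity: P = D₁ / (r − g) = $18,150.6000 / (0.131 − 0.014) = $155,133.33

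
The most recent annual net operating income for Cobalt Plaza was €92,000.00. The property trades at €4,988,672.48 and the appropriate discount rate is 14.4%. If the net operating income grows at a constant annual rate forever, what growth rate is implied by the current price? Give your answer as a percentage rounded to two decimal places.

12.33%

P = D₀(1+g)/(r−g) ⇒ P(r−g) = D₀(1+g) ⇒ g(P+D₀) = P·r − D₀
g = (P·r − D₀)/(P + D₀) = (€4,988,672.48×0.144 − €92,000.00) / (€4,988,672.48 + €92,000.00) = 0.123285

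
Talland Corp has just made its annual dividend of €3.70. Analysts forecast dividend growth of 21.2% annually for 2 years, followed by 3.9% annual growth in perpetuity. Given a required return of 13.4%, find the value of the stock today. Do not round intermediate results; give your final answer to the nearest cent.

€54.41

D_1 = 4.48440
D_2 = 5.43509
Terminal value at year 2: TV = D_2×(1+g_2)/(r−g_2) = 5.64706/0.095 = 59.44275
P_0 = D_1/(1+r)^1 + D_2/(1+r)^2 + TV/(1+r)^2
    = 3.95450 + 4.22650 + 46.22456 = 54.40556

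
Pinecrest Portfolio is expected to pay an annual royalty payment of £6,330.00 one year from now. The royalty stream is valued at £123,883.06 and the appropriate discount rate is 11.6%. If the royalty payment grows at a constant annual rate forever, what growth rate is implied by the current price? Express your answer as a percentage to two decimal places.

P = D₁/(r−g) ⇒ g = r − D₁/P = 0.116 − £6,330.00/£123,883.06 = 0.064903

6.49%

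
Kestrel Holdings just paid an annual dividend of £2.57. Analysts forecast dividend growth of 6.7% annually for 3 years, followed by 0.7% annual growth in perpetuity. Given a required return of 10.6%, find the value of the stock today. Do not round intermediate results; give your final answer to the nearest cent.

D_1 = 2.74219
D_2 = 2.92592
D_3 = 3.12195
Terminal value at year 3: TV = D_3×(1+g_2)/(r−g_2) = 3.14381/0.099 = 31.75562
P_0 = D_1/(1+r)^1 + D_2/(1+r)^2 + D_3/(1+r)^3 + TV/(1+r)^3
    = 2.47938 + 2.39195 + 2.30760 + 23.47228 = 30.65121

£30.65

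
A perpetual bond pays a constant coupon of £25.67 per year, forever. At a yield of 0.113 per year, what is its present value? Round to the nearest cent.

£227.17

Level perpetuity: PV = C / r = £25.67 / 0.113 = £227.17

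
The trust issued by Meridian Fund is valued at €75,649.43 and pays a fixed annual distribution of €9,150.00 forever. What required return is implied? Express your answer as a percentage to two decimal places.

P = C/r ⇒ r = C/P = €9,150.00/€75,649.43 = 0.120953

12.10%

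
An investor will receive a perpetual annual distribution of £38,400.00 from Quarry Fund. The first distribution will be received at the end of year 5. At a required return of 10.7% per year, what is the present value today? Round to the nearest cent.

£238977.47

Value at end of year 4: C / r = £38,400.00 / 0.107 = £358,878.5047
Discount to today: PV = £358,878.5047 / (1 + 0.107)^4 = £358,878.5047 / 1.501725 = £238,977.47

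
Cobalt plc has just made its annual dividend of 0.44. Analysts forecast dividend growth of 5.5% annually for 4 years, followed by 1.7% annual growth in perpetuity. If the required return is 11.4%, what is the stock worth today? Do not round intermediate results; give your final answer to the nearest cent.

5.25

D_1 = 0.46420
D_2 = 0.48973
D_3 = 0.51667
D_4 = 0.54508
Terminal value at year 4: TV = D_4×(1+g_2)/(r−g_2) = 0.55435/0.097 = 5.71494
P_0 = D_1/(1+r)^1 + D_2/(1+r)^2 + D_3/(1+r)^3 + D_4/(1+r)^4 + TV/(1+r)^4
    = 0.41670 + 0.39463 + 0.37373 + 0.35393 + 3.71083 = 5.24981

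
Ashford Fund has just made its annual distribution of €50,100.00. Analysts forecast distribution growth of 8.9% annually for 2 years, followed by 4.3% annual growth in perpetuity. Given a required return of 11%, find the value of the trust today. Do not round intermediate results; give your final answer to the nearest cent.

D_1 = 54558.90000
D_2 = 59414.64210
Terminal value at year 2: TV = D_2×(1+g_2)/(r−g_2) = 61969.47171/0.067 = 924917.48821
P_0 = D_1/(1+r)^1 + D_2/(1+r)^2 + TV/(1+r)^2
    = 49152.16216 + 48222.25639 + 750683.78233 = 848058.20089

€848058.20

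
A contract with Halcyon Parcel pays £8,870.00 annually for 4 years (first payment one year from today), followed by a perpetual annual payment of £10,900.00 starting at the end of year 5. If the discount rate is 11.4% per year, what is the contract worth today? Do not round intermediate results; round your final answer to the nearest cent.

£89369.48

PV of 4-year annuity: £8,870.00 × [1 − (1+0.114)^−4] / 0.114 = 27285.31179
Perpetuity value at year 4: £10,900.00 / 0.114 = 95614.03509
PV of perpetuity: 95614.03509 / (1+0.114)^4 = 62084.17055
Total PV = 27285.31179 + 62084.17055 = 89369.48233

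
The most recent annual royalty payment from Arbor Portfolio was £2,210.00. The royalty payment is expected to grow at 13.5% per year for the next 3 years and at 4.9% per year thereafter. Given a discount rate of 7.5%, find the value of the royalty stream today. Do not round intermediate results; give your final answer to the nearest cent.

D_1 = 2508.35000
D_2 = 2846.97725
D_3 = 3231.31918
Terminal value at year 3: TV = D_3×(1+g_2)/(r−g_2) = 3389.65382/0.026 = 130371.30071
P_0 = D_1/(1+r)^1 + D_2/(1+r)^2 + D_3/(1+r)^3 + TV/(1+r)^3
    = 2333.34884 + 2463.58226 + 2601.08453 + 104943.75647 = 112341.77209

£112341.77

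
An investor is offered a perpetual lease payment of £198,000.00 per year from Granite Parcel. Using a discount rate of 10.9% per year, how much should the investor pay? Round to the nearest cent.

Level perpetuity: PV = C / r = £198,000.00 / 0.109 = £1,816,513.76

£1816513.76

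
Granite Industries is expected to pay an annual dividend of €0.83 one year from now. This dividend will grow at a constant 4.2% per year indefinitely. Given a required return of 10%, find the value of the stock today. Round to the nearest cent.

€14.31

Growing perpetuity: P = D₁ / (r − g) = €0.8300 / (0.1 − 0.042) = €14.31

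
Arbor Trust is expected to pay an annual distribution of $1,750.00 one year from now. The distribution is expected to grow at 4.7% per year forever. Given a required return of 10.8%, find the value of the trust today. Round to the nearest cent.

$28688.52

Growing perpetuity: P = D₁ / (r − g) = $1,750.0000 / (0.108 − 0.047) = $28,688.52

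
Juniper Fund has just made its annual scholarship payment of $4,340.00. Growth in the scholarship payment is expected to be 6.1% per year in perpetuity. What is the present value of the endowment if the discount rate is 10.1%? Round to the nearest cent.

$115118.50

D₁ = D₀ × (1 + g) = $4,340.00 × 1.061 = $4,604.7400
Growing perpetuity: P = D₁ / (r − g) = $4,604.7400 / (0.101 − 0.061) = $115,118.50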